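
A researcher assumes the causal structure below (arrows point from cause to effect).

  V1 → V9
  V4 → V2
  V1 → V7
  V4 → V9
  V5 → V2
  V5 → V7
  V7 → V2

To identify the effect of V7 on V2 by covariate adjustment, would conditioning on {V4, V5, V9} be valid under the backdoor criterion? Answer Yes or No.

Yes

Backdoor paths from V7 to V2 (paths whose first edge points into V7):
  P1: V7 <- V1 -> V9 <- V4 -> V2
  P2: V7 <- V5 -> V2
Condition 1 (no descendant of V7 in the set): holds — descendants of V7 are {V2}; none are in {V4, V5, V9}.
Condition 2 (every backdoor path blocked by {V4, V5, V9}):
  P1: blocked at fork node V4 ∈ conditioning set.
  P2: blocked at fork node V5 ∈ conditioning set.
{V4, V5, V9} satisfies the backdoor criterion.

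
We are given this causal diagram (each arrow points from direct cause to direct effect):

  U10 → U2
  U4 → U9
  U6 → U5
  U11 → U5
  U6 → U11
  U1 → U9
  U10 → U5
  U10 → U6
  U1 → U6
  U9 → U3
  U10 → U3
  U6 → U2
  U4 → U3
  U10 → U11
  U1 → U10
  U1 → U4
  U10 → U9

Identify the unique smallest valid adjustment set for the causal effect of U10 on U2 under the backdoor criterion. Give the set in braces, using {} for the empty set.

Variables eligible for adjustment (non-descendants of U10, excluding U10 and U2): {U1, U4}.
Backdoor paths from U10 to U2:
  P1: U10 <- U1 -> U6 -> U2
The empty set is not sufficient: P1 (U10 <- U1 -> U6 -> U2) has no collider blocking it and no conditioned non-collider, so it is open.
Try {U1}:
  P1: blocked at fork node U1 ∈ conditioning set.
{U1} contains no descendant of U10 and blocks every backdoor path.
No other singleton works — e.g. {U4} leaves P1 open — so {U1} is the unique smallest valid adjustment set.

{U1}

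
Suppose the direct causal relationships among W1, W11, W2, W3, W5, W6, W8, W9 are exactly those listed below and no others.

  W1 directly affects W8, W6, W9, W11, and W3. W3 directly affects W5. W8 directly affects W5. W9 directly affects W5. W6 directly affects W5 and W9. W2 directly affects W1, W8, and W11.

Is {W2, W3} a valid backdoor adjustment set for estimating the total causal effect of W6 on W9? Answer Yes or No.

Backdoor paths from W6 to W9 (paths whose first edge points into W6):
  P1: W6 <- W1 <- W2 -> W8 -> W5 <- W9
  P2: W6 <- W1 -> W8 -> W5 <- W9
  P3: W6 <- W1 -> W9
  P4: W6 <- W1 -> W3 -> W5 <- W9
  P5: W6 <- W1 -> W11 <- W2 -> W8 -> W5 <- W9
Condition 1 (no descendant of W6 in the set): holds — descendants of W6 are {W5, W9}; none are in {W2, W3}.
Condition 2 (every backdoor path blocked by {W2, W3}):
  P1: blocked at fork node W2 ∈ conditioning set.
  P2: blocked at collider W5 (neither it nor any descendant is in the conditioning set).
  P3: open — no interior node is in the conditioning set.
  P4: blocked at chain node W3 ∈ conditioning set.
  P5: blocked at collider W11 (neither it nor any descendant is in the conditioning set).
{W2, W3} does not satisfy the backdoor criterion.

No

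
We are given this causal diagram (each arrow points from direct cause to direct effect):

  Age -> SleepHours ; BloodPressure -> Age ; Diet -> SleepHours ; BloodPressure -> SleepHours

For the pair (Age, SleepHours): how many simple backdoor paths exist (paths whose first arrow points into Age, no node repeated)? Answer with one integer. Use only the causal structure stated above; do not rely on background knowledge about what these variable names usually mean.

A backdoor path from Age to SleepHours is any simple undirected path whose first edge points into Age (i.e. leaves Age via a parent).
Parents of Age: {BloodPressure}.
Enumerating:
  P1: Age <- BloodPressure -> SleepHours
That exhausts the simple backdoor paths. Count: 1.

1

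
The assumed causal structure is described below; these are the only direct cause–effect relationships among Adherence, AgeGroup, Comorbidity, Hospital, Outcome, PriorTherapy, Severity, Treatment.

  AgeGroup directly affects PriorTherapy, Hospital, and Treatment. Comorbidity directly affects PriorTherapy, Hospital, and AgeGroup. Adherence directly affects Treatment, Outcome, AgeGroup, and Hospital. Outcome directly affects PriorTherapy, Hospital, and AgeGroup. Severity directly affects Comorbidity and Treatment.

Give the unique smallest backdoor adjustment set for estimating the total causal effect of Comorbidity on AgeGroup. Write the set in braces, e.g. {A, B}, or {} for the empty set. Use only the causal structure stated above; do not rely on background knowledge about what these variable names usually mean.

Variables eligible for adjustment (non-descendants of Comorbidity, excluding Comorbidity and AgeGroup): {Adherence, Outcome, Severity}.
Backdoor paths from Comorbidity to AgeGroup:
  P1: Comorbidity <- Severity -> Treatment <- Adherence -> Outcome -> AgeGroup
  P2: Comorbidity <- Severity -> Treatment <- Adherence -> Outcome -> PriorTherapy <- AgeGroup
  P3: Comorbidity <- Severity -> Treatment <- Adherence -> Outcome -> Hospital <- AgeGroup
  P4: Comorbidity <- Severity -> Treatment <- Adherence -> AgeGroup
  P5: Comorbidity <- Severity -> Treatment <- Adherence -> Hospital <- Outcome -> AgeGroup
  P6: Comorbidity <- Severity -> Treatment <- Adherence -> Hospital <- Outcome -> PriorTherapy <- AgeGroup
  P7: Comorbidity <- Severity -> Treatment <- Adherence -> Hospital <- AgeGroup
  P8: Comorbidity <- Severity -> Treatment <- AgeGroup
Each backdoor path contains an unconditioned collider, so every path is already blocked with the empty conditioning set:
  P1: blocked at collider Treatment (neither it nor any descendant is in the conditioning set).
  P2: blocked at collider Treatment (neither it nor any descendant is in the conditioning set).
  P3: blocked at collider Treatment (neither it nor any descendant is in the conditioning set).
  P4: blocked at collider Treatment (neither it nor any descendant is in the conditioning set).
  P5: blocked at collider Treatment (neither it nor any descendant is in the conditioning set).
  P6: blocked at collider Treatment (neither it nor any descendant is in the conditioning set).
  P7: blocked at collider Treatment (neither it nor any descendant is in the conditioning set).
  P8: blocked at collider Treatment (neither it nor any descendant is in the conditioning set).
The empty set is therefore the unique smallest valid set.

{}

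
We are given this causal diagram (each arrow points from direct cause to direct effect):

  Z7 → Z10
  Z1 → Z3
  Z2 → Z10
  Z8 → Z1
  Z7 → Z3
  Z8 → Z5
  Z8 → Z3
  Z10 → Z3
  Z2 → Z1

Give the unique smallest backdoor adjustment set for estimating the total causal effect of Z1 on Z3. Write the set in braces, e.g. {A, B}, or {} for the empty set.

{Z2, Z8}

Variables eligible for adjustment (non-descendants of Z1, excluding Z1 and Z3): {Z10, Z2, Z5, Z7, Z8}.
Backdoor paths from Z1 to Z3:
  P1: Z1 <- Z8 -> Z3
  P2: Z1 <- Z2 -> Z10 <- Z7 -> Z3
  P3: Z1 <- Z2 -> Z10 -> Z3
The empty set is not sufficient: P1 (Z1 <- Z8 -> Z3) has no collider blocking it and no conditioned non-collider, so it is open.
Try {Z2, Z8}:
  P1: blocked at fork node Z8 ∈ conditioning set.
  P2: blocked at fork node Z2 ∈ conditioning set.
  P3: blocked at fork node Z2 ∈ conditioning set.
{Z2, Z8} contains no descendant of Z1 and blocks every backdoor path.
Every element of {Z2, Z8} is needed (dropping Z2 leaves P3 open; dropping Z8 leaves P1 open), so no proper subset is valid.
Among all size-2 subsets of the eligible variables, only {Z2, Z8} blocks every backdoor path, so it is the unique smallest valid adjustment set.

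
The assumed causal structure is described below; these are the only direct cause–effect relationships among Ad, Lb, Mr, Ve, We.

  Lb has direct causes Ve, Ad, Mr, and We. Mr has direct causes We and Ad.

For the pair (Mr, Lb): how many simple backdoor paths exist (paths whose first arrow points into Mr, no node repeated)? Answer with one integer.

2

A backdoor path from Mr to Lb is any simple undirected path whose first edge points into Mr (i.e. leaves Mr via a parent).
Parents of Mr: {Ad, We}.
Enumerating:
  P1: Mr <- Ad -> Lb
  P2: Mr <- We -> Lb
That exhausts the simple backdoor paths. Count: 2.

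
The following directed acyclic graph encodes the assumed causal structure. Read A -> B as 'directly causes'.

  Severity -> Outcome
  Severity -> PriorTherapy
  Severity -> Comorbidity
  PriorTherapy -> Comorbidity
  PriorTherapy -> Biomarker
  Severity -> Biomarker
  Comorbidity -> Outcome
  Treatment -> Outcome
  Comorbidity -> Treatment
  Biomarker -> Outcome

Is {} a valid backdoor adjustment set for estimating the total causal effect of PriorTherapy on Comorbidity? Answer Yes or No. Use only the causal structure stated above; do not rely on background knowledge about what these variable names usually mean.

Backdoor paths from PriorTherapy to Comorbidity (paths whose first edge points into PriorTherapy):
  P1: PriorTherapy <- Severity -> Comorbidity
  P2: PriorTherapy <- Severity -> Biomarker -> Outcome <- Comorbidity
  P3: PriorTherapy <- Severity -> Biomarker -> Outcome <- Treatment <- Comorbidity
  P4: PriorTherapy <- Severity -> Outcome <- Comorbidity
  P5: PriorTherapy <- Severity -> Outcome <- Treatment <- Comorbidity
Condition 1 (no descendant of PriorTherapy in the set): holds — descendants of PriorTherapy are {Biomarker, Comorbidity, Outcome, Treatment}; none are in {}.
Condition 2 (every backdoor path blocked by {}):
  P1: open — no interior node is in the conditioning set.
  P2: blocked at collider Outcome (neither it nor any descendant is in the conditioning set).
  P3: blocked at collider Outcome (neither it nor any descendant is in the conditioning set).
  P4: blocked at collider Outcome (neither it nor any descendant is in the conditioning set).
  P5: blocked at collider Outcome (neither it nor any descendant is in the conditioning set).
{} does not satisfy the backdoor criterion.

No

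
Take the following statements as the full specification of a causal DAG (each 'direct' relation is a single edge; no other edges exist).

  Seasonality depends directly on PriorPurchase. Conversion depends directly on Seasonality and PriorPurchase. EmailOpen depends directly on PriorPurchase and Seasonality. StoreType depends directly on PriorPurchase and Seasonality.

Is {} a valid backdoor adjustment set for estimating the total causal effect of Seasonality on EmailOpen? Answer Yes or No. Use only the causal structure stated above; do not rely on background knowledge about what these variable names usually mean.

No

Backdoor paths from Seasonality to EmailOpen (paths whose first edge points into Seasonality):
  P1: Seasonality <- PriorPurchase -> EmailOpen
Condition 1 (no descendant of Seasonality in the set): holds — descendants of Seasonality are {Conversion, EmailOpen, StoreType}; none are in {}.
Condition 2 (every backdoor path blocked by {}):
  P1: open — no interior node is in the conditioning set.
{} does not satisfy the backdoor criterion.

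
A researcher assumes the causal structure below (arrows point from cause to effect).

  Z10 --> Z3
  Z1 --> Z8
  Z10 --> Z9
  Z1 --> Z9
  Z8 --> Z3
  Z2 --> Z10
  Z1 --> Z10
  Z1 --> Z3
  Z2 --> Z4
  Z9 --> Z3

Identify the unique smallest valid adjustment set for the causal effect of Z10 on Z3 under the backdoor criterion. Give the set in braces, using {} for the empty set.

Variables eligible for adjustment (non-descendants of Z10, excluding Z10 and Z3): {Z1, Z2, Z4, Z8}.
Backdoor paths from Z10 to Z3:
  P1: Z10 <- Z1 -> Z8 -> Z3
  P2: Z10 <- Z1 -> Z9 -> Z3
  P3: Z10 <- Z1 -> Z3
The empty set is not sufficient: P1 (Z10 <- Z1 -> Z8 -> Z3) has no collider blocking it and no conditioned non-collider, so it is open.
Try {Z1}:
  P1: blocked at fork node Z1 ∈ conditioning set.
  P2: blocked at fork node Z1 ∈ conditioning set.
  P3: blocked at fork node Z1 ∈ conditioning set.
{Z1} contains no descendant of Z10 and blocks every backdoor path.
No other singleton works — e.g. {Z2} leaves P1 open — so {Z1} is the unique smallest valid adjustment set.

{Z1}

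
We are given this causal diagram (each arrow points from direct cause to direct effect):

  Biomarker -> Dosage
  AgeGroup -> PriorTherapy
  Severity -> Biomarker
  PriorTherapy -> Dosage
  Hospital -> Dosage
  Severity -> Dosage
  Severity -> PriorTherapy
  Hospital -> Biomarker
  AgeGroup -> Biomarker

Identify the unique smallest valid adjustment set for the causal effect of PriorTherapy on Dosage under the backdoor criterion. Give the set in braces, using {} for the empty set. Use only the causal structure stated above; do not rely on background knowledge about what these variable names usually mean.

{AgeGroup, Severity}

Variables eligible for adjustment (non-descendants of PriorTherapy, excluding PriorTherapy and Dosage): {AgeGroup, Biomarker, Hospital, Severity}.
Backdoor paths from PriorTherapy to Dosage:
  P1: PriorTherapy <- Severity -> Biomarker <- Hospital -> Dosage
  P2: PriorTherapy <- Severity -> Biomarker -> Dosage
  P3: PriorTherapy <- Severity -> Dosage
  P4: PriorTherapy <- AgeGroup -> Biomarker <- Severity -> Dosage
  P5: PriorTherapy <- AgeGroup -> Biomarker <- Hospital -> Dosage
  P6: PriorTherapy <- AgeGroup -> Biomarker -> Dosage
The empty set is not sufficient: P2 (PriorTherapy <- Severity -> Biomarker -> Dosage) has no collider blocking it and no conditioned non-collider, so it is open.
Try {AgeGroup, Severity}:
  P1: blocked at fork node Severity ∈ conditioning set.
  P2: blocked at fork node Severity ∈ conditioning set.
  P3: blocked at fork node Severity ∈ conditioning set.
  P4: blocked at fork node AgeGroup ∈ conditioning set.
  P5: blocked at fork node AgeGroup ∈ conditioning set.
  P6: blocked at fork node AgeGroup ∈ conditioning set.
{AgeGroup, Severity} contains no descendant of PriorTherapy and blocks every backdoor path.
Every element of {AgeGroup, Severity} is needed (dropping AgeGroup leaves P6 open; dropping Severity leaves P2 open), so no proper subset is valid.
Among all size-2 subsets of the eligible variables, only {AgeGroup, Severity} blocks every backdoor path, so it is the unique smallest valid adjustment set.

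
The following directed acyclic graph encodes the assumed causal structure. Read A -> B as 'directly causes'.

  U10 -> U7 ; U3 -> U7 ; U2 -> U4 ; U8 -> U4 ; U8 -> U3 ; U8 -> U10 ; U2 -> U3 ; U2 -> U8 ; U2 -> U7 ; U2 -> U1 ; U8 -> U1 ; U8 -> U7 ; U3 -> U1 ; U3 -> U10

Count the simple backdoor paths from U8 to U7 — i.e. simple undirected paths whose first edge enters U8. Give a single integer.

A backdoor path from U8 to U7 is any simple undirected path whose first edge points into U8 (i.e. leaves U8 via a parent).
Parents of U8: {U2}.
Enumerating:
  P1: U8 <- U2 -> U3 -> U10 -> U7
  P2: U8 <- U2 -> U3 -> U7
  P3: U8 <- U2 -> U1 <- U3 -> U10 -> U7
  P4: U8 <- U2 -> U1 <- U3 -> U7
  P5: U8 <- U2 -> U7
That exhausts the simple backdoor paths. Count: 5.

5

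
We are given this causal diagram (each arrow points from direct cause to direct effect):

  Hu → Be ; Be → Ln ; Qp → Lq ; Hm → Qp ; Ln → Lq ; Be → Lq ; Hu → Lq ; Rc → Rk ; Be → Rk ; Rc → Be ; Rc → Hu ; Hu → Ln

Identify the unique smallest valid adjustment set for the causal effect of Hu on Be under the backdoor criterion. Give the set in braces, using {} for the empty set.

{Rc}

Variables eligible for adjustment (non-descendants of Hu, excluding Hu and Be): {Hm, Qp, Rc}.
Backdoor paths from Hu to Be:
  P1: Hu <- Rc -> Be
  P2: Hu <- Rc -> Rk <- Be
The empty set is not sufficient: P1 (Hu <- Rc -> Be) has no collider blocking it and no conditioned non-collider, so it is open.
Try {Rc}:
  P1: blocked at fork node Rc ∈ conditioning set.
  P2: blocked at fork node Rc ∈ conditioning set.
{Rc} contains no descendant of Hu and blocks every backdoor path.
No other singleton works — e.g. {Hm} leaves P1 open — so {Rc} is the unique smallest valid adjustment set.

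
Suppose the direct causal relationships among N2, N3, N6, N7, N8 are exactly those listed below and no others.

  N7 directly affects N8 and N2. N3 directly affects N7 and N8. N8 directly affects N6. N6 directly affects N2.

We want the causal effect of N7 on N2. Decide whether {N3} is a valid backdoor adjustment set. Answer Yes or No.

Backdoor paths from N7 to N2 (paths whose first edge points into N7):
  P1: N7 <- N3 -> N8 -> N6 -> N2
Condition 1 (no descendant of N7 in the set): holds — descendants of N7 are {N2, N6, N8}; none are in {N3}.
Condition 2 (every backdoor path blocked by {N3}):
  P1: blocked at fork node N3 ∈ conditioning set.
{N3} satisfies the backdoor criterion.

Yes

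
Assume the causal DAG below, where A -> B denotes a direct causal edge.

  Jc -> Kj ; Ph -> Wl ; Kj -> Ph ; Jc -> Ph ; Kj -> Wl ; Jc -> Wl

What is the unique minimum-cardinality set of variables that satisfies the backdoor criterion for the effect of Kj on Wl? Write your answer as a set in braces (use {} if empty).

{Jc}

Variables eligible for adjustment (non-descendants of Kj, excluding Kj and Wl): {Jc}.
Backdoor paths from Kj to Wl:
  P1: Kj <- Jc -> Ph -> Wl
  P2: Kj <- Jc -> Wl
The empty set is not sufficient: P1 (Kj <- Jc -> Ph -> Wl) has no collider blocking it and no conditioned non-collider, so it is open.
Try {Jc}:
  P1: blocked at fork node Jc ∈ conditioning set.
  P2: blocked at fork node Jc ∈ conditioning set.
{Jc} contains no descendant of Kj and blocks every backdoor path.
{Jc} is the unique smallest valid adjustment set.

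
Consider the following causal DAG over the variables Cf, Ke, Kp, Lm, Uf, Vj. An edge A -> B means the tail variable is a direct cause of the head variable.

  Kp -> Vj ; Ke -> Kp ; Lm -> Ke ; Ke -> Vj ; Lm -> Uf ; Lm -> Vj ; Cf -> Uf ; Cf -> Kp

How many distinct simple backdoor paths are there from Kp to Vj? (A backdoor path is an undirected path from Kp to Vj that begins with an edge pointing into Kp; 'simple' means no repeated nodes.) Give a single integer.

4

A backdoor path from Kp to Vj is any simple undirected path whose first edge points into Kp (i.e. leaves Kp via a parent).
Parents of Kp: {Cf, Ke}.
Enumerating:
  P1: Kp <- Ke <- Lm -> Vj
  P2: Kp <- Ke -> Vj
  P3: Kp <- Cf -> Uf <- Lm -> Ke -> Vj
  P4: Kp <- Cf -> Uf <- Lm -> Vj
That exhausts the simple backdoor paths. Count: 4.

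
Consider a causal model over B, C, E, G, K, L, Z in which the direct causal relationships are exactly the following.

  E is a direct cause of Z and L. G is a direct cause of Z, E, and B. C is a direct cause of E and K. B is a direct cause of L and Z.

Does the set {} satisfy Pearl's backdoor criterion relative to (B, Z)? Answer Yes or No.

Backdoor paths from B to Z (paths whose first edge points into B):
  P1: B <- G -> E -> Z
  P2: B <- G -> Z
Condition 1 (no descendant of B in the set): holds — descendants of B are {L, Z}; none are in {}.
Condition 2 (every backdoor path blocked by {}):
  P1: open — no interior node is in the conditioning set.
  P2: open — no interior node is in the conditioning set.
{} does not satisfy the backdoor criterion.

No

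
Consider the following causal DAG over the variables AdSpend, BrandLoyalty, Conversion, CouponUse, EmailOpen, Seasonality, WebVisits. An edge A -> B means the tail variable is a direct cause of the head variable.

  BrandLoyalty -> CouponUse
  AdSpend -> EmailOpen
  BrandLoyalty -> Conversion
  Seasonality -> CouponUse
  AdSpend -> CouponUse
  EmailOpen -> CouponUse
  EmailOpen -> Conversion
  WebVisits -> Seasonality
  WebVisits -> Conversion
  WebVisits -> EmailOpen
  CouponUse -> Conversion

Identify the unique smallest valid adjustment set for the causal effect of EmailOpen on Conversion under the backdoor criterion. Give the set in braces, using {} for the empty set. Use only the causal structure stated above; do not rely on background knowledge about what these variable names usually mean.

{AdSpend, WebVisits}

Variables eligible for adjustment (non-descendants of EmailOpen, excluding EmailOpen and Conversion): {AdSpend, BrandLoyalty, Seasonality, WebVisits}.
Backdoor paths from EmailOpen to Conversion:
  P1: EmailOpen <- WebVisits -> Seasonality -> CouponUse <- BrandLoyalty -> Conversion
  P2: EmailOpen <- WebVisits -> Seasonality -> CouponUse -> Conversion
  P3: EmailOpen <- WebVisits -> Conversion
  P4: EmailOpen <- AdSpend -> CouponUse <- BrandLoyalty -> Conversion
  P5: EmailOpen <- AdSpend -> CouponUse <- Seasonality <- WebVisits -> Conversion
  P6: EmailOpen <- AdSpend -> CouponUse -> Conversion
The empty set is not sufficient: P2 (EmailOpen <- WebVisits -> Seasonality -> CouponUse -> Conversion) has no collider blocking it and no conditioned non-collider, so it is open.
Try {AdSpend, WebVisits}:
  P1: blocked at fork node WebVisits ∈ conditioning set.
  P2: blocked at fork node WebVisits ∈ conditioning set.
  P3: blocked at fork node WebVisits ∈ conditioning set.
  P4: blocked at fork node AdSpend ∈ conditioning set.
  P5: blocked at fork node AdSpend ∈ conditioning set.
  P6: blocked at fork node AdSpend ∈ conditioning set.
{AdSpend, WebVisits} contains no descendant of EmailOpen and blocks every backdoor path.
Every element of {AdSpend, WebVisits} is needed (dropping AdSpend leaves P6 open; dropping WebVisits leaves P2 open), so no proper subset is valid.
Among all size-2 subsets of the eligible variables, only {AdSpend, WebVisits} blocks every backdoor path, so it is the unique smallest valid adjustment set.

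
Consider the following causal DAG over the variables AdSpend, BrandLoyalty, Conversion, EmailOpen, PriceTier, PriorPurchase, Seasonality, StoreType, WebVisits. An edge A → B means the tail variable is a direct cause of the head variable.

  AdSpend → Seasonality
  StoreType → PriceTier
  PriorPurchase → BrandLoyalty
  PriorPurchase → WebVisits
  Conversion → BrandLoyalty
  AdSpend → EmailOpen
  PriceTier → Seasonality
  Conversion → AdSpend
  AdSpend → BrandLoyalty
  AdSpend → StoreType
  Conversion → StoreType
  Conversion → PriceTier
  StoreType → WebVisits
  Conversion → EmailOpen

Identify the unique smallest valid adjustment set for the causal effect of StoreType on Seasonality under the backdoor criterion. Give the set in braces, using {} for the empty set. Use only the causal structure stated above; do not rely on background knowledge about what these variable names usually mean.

Variables eligible for adjustment (non-descendants of StoreType, excluding StoreType and Seasonality): {AdSpend, BrandLoyalty, Conversion, EmailOpen, PriorPurchase}.
Backdoor paths from StoreType to Seasonality:
  P1: StoreType <- Conversion -> AdSpend -> Seasonality
  P2: StoreType <- Conversion -> PriceTier -> Seasonality
  P3: StoreType <- Conversion -> EmailOpen <- AdSpend -> Seasonality
  P4: StoreType <- Conversion -> BrandLoyalty <- AdSpend -> Seasonality
  P5: StoreType <- AdSpend <- Conversion -> PriceTier -> Seasonality
  P6: StoreType <- AdSpend -> EmailOpen <- Conversion -> PriceTier -> Seasonality
  P7: StoreType <- AdSpend -> BrandLoyalty <- Conversion -> PriceTier -> Seasonality
  P8: StoreType <- AdSpend -> Seasonality
The empty set is not sufficient: P1 (StoreType <- Conversion -> AdSpend -> Seasonality) has no collider blocking it and no conditioned non-collider, so it is open.
Try {AdSpend, Conversion}:
  P1: blocked at fork node Conversion ∈ conditioning set.
  P2: blocked at fork node Conversion ∈ conditioning set.
  P3: blocked at fork node Conversion ∈ conditioning set.
  P4: blocked at fork node Conversion ∈ conditioning set.
  P5: blocked at chain node AdSpend ∈ conditioning set.
  P6: blocked at fork node AdSpend ∈ conditioning set.
  P7: blocked at fork node AdSpend ∈ conditioning set.
  P8: blocked at fork node AdSpend ∈ conditioning set.
{AdSpend, Conversion} contains no descendant of StoreType and blocks every backdoor path.
Every element of {AdSpend, Conversion} is needed (dropping AdSpend leaves P8 open; dropping Conversion leaves P2 open), so no proper subset is valid.
Among all size-2 subsets of the eligible variables, only {AdSpend, Conversion} blocks every backdoor path, so it is the unique smallest valid adjustment set.

{AdSpend, Conversion}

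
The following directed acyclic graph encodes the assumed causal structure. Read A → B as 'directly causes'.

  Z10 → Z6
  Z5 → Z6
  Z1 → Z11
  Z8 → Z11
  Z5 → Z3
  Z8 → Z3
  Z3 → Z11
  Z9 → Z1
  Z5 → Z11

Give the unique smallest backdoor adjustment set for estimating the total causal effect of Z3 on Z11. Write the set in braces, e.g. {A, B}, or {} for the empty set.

Variables eligible for adjustment (non-descendants of Z3, excluding Z3 and Z11): {Z1, Z10, Z5, Z6, Z8, Z9}.
Backdoor paths from Z3 to Z11:
  P1: Z3 <- Z8 -> Z11
  P2: Z3 <- Z5 -> Z11
The empty set is not sufficient: P1 (Z3 <- Z8 -> Z11) has no collider blocking it and no conditioned non-collider, so it is open.
Try {Z5, Z8}:
  P1: blocked at fork node Z8 ∈ conditioning set.
  P2: blocked at fork node Z5 ∈ conditioning set.
{Z5, Z8} contains no descendant of Z3 and blocks every backdoor path.
Every element of {Z5, Z8} is needed (dropping Z5 leaves P2 open; dropping Z8 leaves P1 open), so no proper subset is valid.
Among all size-2 subsets of the eligible variables, only {Z5, Z8} blocks every backdoor path, so it is the unique smallest valid adjustment set.

{Z5, Z8}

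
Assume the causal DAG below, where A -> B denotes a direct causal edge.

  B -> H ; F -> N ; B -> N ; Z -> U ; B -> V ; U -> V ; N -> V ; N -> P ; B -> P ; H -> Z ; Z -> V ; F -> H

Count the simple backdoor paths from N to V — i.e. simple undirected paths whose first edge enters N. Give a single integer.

6

A backdoor path from N to V is any simple undirected path whose first edge points into N (i.e. leaves N via a parent).
Parents of N: {B, F}.
Enumerating:
  P1: N <- B -> H -> Z -> U -> V
  P2: N <- B -> H -> Z -> V
  P3: N <- B -> V
  P4: N <- F -> H <- B -> V
  P5: N <- F -> H -> Z -> U -> V
  P6: N <- F -> H -> Z -> V
That exhausts the simple backdoor paths. Count: 6.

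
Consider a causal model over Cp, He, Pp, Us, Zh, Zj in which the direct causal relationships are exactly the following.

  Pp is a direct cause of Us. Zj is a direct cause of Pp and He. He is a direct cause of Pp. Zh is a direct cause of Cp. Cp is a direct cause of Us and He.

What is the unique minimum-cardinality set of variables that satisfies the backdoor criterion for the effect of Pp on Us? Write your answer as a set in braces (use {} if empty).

Variables eligible for adjustment (non-descendants of Pp, excluding Pp and Us): {Cp, He, Zh, Zj}.
Backdoor paths from Pp to Us:
  P1: Pp <- Zj -> He <- Cp -> Us
  P2: Pp <- He <- Cp -> Us
The empty set is not sufficient: P2 (Pp <- He <- Cp -> Us) has no collider blocking it and no conditioned non-collider, so it is open.
Try {Cp}:
  P1: blocked at collider He (neither it nor any descendant is in the conditioning set).
  P2: blocked at fork node Cp ∈ conditioning set.
{Cp} contains no descendant of Pp and blocks every backdoor path.
No other singleton works — e.g. {Zj} leaves P2 open — so {Cp} is the unique smallest valid adjustment set.

{Cp}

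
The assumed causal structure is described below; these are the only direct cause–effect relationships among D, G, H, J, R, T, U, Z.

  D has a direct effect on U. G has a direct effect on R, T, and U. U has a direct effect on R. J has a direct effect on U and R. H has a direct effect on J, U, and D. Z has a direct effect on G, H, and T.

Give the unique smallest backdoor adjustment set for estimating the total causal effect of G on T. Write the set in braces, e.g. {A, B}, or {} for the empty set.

{Z}

Variables eligible for adjustment (non-descendants of G, excluding G and T): {D, H, J, Z}.
Backdoor paths from G to T:
  P1: G <- Z -> T
The empty set is not sufficient: P1 (G <- Z -> T) has no collider blocking it and no conditioned non-collider, so it is open.
Try {Z}:
  P1: blocked at fork node Z ∈ conditioning set.
{Z} contains no descendant of G and blocks every backdoor path.
No other singleton works — e.g. {H} leaves P1 open — so {Z} is the unique smallest valid adjustment set.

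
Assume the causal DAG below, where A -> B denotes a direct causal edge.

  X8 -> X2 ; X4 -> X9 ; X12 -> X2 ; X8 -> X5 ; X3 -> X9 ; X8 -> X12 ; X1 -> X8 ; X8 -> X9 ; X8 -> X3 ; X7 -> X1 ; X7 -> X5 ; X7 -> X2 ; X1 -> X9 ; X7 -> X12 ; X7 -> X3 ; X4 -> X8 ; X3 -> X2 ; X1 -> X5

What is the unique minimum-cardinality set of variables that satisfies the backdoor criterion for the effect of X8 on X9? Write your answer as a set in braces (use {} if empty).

Variables eligible for adjustment (non-descendants of X8, excluding X8 and X9): {X1, X4, X7}.
Backdoor paths from X8 to X9:
  P1: X8 <- X4 -> X9
  P2: X8 <- X1 <- X7 -> X3 -> X9
  P3: X8 <- X1 <- X7 -> X12 -> X2 <- X3 -> X9
  P4: X8 <- X1 <- X7 -> X2 <- X3 -> X9
  P5: X8 <- X1 -> X5 <- X7 -> X3 -> X9
  P6: X8 <- X1 -> X5 <- X7 -> X12 -> X2 <- X3 -> X9
  P7: X8 <- X1 -> X5 <- X7 -> X2 <- X3 -> X9
  P8: X8 <- X1 -> X9
The empty set is not sufficient: P1 (X8 <- X4 -> X9) has no collider blocking it and no conditioned non-collider, so it is open.
Try {X1, X4}:
  P1: blocked at fork node X4 ∈ conditioning set.
  P2: blocked at chain node X1 ∈ conditioning set.
  P3: blocked at chain node X1 ∈ conditioning set.
  P4: blocked at chain node X1 ∈ conditioning set.
  P5: blocked at fork node X1 ∈ conditioning set.
  P6: blocked at fork node X1 ∈ conditioning set.
  P7: blocked at fork node X1 ∈ conditioning set.
  P8: blocked at fork node X1 ∈ conditioning set.
{X1, X4} contains no descendant of X8 and blocks every backdoor path.
Every element of {X1, X4} is needed (dropping X1 leaves P2 open; dropping X4 leaves P1 open), so no proper subset is valid.
Among all size-2 subsets of the eligible variables, only {X1, X4} blocks every backdoor path, so it is the unique smallest valid adjustment set.

{X1, X4}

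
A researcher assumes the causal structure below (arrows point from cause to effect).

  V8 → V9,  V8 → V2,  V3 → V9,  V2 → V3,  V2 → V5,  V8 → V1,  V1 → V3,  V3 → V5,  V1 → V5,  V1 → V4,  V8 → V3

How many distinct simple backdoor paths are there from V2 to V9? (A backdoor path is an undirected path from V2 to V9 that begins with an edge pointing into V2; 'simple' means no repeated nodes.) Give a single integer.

4

A backdoor path from V2 to V9 is any simple undirected path whose first edge points into V2 (i.e. leaves V2 via a parent).
Parents of V2: {V8}.
Enumerating:
  P1: V2 <- V8 -> V1 -> V3 -> V9
  P2: V2 <- V8 -> V1 -> V5 <- V3 -> V9
  P3: V2 <- V8 -> V3 -> V9
  P4: V2 <- V8 -> V9
That exhausts the simple backdoor paths. Count: 4.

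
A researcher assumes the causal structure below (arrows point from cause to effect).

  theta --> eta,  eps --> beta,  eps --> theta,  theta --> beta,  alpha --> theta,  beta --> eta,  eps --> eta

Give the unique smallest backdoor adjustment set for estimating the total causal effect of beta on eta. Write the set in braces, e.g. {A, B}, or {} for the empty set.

Variables eligible for adjustment (non-descendants of beta, excluding beta and eta): {alpha, eps, theta}.
Backdoor paths from beta to eta:
  P1: beta <- eps -> theta -> eta
  P2: beta <- eps -> eta
  P3: beta <- theta <- eps -> eta
  P4: beta <- theta -> eta
The empty set is not sufficient: P1 (beta <- eps -> theta -> eta) has no collider blocking it and no conditioned non-collider, so it is open.
Try {eps, theta}:
  P1: blocked at fork node eps ∈ conditioning set.
  P2: blocked at fork node eps ∈ conditioning set.
  P3: blocked at chain node theta ∈ conditioning set.
  P4: blocked at fork node theta ∈ conditioning set.
{eps, theta} contains no descendant of beta and blocks every backdoor path.
Every element of {eps, theta} is needed (dropping eps leaves P2 open; dropping theta leaves P4 open), so no proper subset is valid.
Among all size-2 subsets of the eligible variables, only {eps, theta} blocks every backdoor path, so it is the unique smallest valid adjustment set.

{eps, theta}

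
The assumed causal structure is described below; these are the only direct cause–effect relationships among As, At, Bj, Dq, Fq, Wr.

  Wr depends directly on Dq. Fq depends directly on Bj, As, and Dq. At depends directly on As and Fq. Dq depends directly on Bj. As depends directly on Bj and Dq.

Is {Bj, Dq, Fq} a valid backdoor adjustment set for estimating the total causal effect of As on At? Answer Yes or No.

Backdoor paths from As to At (paths whose first edge points into As):
  P1: As <- Bj -> Dq -> Fq -> At
  P2: As <- Bj -> Fq -> At
  P3: As <- Dq <- Bj -> Fq -> At
  P4: As <- Dq -> Fq -> At
Condition 1 (no descendant of As in the set): FAILS — Fq is a descendant of As.
Condition 2 (every backdoor path blocked by {Bj, Dq, Fq}):
  P1: blocked at fork node Bj ∈ conditioning set.
  P2: blocked at fork node Bj ∈ conditioning set.
  P3: blocked at chain node Dq ∈ conditioning set.
  P4: blocked at fork node Dq ∈ conditioning set.
{Bj, Dq, Fq} does not satisfy the backdoor criterion.

No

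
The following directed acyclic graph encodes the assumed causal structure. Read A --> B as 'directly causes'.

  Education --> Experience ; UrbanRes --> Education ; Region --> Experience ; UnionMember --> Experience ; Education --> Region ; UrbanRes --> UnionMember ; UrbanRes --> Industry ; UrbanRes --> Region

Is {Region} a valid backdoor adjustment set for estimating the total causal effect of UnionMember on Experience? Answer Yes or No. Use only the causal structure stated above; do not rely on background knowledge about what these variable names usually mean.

Backdoor paths from UnionMember to Experience (paths whose first edge points into UnionMember):
  P1: UnionMember <- UrbanRes -> Education -> Region -> Experience
  P2: UnionMember <- UrbanRes -> Education -> Experience
  P3: UnionMember <- UrbanRes -> Region <- Education -> Experience
  P4: UnionMember <- UrbanRes -> Region -> Experience
Condition 1 (no descendant of UnionMember in the set): holds — descendants of UnionMember are {Experience}; none are in {Region}.
Condition 2 (every backdoor path blocked by {Region}):
  P1: blocked at chain node Region ∈ conditioning set.
  P2: open — no interior node is in the conditioning set.
  P3: open — collider(s) Region are conditioned on (or have a conditioned descendant) and no non-collider on the path is in the set.
  P4: blocked at chain node Region ∈ conditioning set.
{Region} does not satisfy the backdoor criterion.

No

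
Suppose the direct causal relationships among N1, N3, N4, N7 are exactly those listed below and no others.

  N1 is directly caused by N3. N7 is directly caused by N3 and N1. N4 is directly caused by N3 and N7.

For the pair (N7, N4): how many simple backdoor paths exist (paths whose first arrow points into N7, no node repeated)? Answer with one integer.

2

A backdoor path from N7 to N4 is any simple undirected path whose first edge points into N7 (i.e. leaves N7 via a parent).
Parents of N7: {N1, N3}.
Enumerating:
  P1: N7 <- N3 -> N4
  P2: N7 <- N1 <- N3 -> N4
That exhausts the simple backdoor paths. Count: 2.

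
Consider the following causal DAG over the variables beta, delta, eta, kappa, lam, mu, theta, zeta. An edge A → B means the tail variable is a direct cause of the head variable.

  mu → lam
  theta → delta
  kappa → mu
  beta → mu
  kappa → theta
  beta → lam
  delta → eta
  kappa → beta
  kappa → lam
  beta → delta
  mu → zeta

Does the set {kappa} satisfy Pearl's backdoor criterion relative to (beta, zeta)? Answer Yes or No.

Backdoor paths from beta to zeta (paths whose first edge points into beta):
  P1: beta <- kappa -> mu -> zeta
  P2: beta <- kappa -> lam <- mu -> zeta
Condition 1 (no descendant of beta in the set): holds — descendants of beta are {delta, eta, lam, mu, zeta}; none are in {kappa}.
Condition 2 (every backdoor path blocked by {kappa}):
  P1: blocked at fork node kappa ∈ conditioning set.
  P2: blocked at fork node kappa ∈ conditioning set.
{kappa} satisfies the backdoor criterion.

Yes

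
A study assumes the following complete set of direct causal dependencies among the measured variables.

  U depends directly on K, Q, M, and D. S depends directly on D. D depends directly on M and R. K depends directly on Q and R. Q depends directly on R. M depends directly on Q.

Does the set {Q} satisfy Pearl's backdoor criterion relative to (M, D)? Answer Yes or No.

Yes

Backdoor paths from M to D (paths whose first edge points into M):
  P1: M <- Q <- R -> K -> U <- D
  P2: M <- Q <- R -> D
  P3: M <- Q -> K <- R -> D
  P4: M <- Q -> K -> U <- D
  P5: M <- Q -> U <- K <- R -> D
  P6: M <- Q -> U <- D
Condition 1 (no descendant of M in the set): holds — descendants of M are {D, S, U}; none are in {Q}.
Condition 2 (every backdoor path blocked by {Q}):
  P1: blocked at chain node Q ∈ conditioning set.
  P2: blocked at chain node Q ∈ conditioning set.
  P3: blocked at fork node Q ∈ conditioning set.
  P4: blocked at fork node Q ∈ conditioning set.
  P5: blocked at fork node Q ∈ conditioning set.
  P6: blocked at fork node Q ∈ conditioning set.
{Q} satisfies the backdoor criterion.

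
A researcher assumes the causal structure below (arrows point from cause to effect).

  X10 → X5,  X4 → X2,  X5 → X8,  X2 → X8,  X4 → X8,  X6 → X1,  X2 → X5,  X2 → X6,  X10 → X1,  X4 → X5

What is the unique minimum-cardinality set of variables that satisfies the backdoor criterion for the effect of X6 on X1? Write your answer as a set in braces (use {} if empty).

{}

Variables eligible for adjustment (non-descendants of X6, excluding X6 and X1): {X10, X2, X4, X5, X8}.
Backdoor paths from X6 to X1:
  P1: X6 <- X2 <- X4 -> X5 <- X10 -> X1
  P2: X6 <- X2 <- X4 -> X8 <- X5 <- X10 -> X1
  P3: X6 <- X2 -> X5 <- X10 -> X1
  P4: X6 <- X2 -> X8 <- X4 -> X5 <- X10 -> X1
  P5: X6 <- X2 -> X8 <- X5 <- X10 -> X1
Each backdoor path contains an unconditioned collider, so every path is already blocked with the empty conditioning set:
  P1: blocked at collider X5 (neither it nor any descendant is in the conditioning set).
  P2: blocked at collider X8 (neither it nor any descendant is in the conditioning set).
  P3: blocked at collider X5 (neither it nor any descendant is in the conditioning set).
  P4: blocked at collider X8 (neither it nor any descendant is in the conditioning set).
  P5: blocked at collider X8 (neither it nor any descendant is in the conditioning set).
The empty set is therefore the unique smallest valid set.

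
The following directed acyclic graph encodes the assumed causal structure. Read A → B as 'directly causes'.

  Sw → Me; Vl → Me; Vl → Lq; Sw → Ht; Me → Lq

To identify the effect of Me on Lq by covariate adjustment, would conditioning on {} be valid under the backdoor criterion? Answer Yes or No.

No

Backdoor paths from Me to Lq (paths whose first edge points into Me):
  P1: Me <- Vl -> Lq
Condition 1 (no descendant of Me in the set): holds — descendants of Me are {Lq}; none are in {}.
Condition 2 (every backdoor path blocked by {}):
  P1: open — no interior node is in the conditioning set.
{} does not satisfy the backdoor criterion.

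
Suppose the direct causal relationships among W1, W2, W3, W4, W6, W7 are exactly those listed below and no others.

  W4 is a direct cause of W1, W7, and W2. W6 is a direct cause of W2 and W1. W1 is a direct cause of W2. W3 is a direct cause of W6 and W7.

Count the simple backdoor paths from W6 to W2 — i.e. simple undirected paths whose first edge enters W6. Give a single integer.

2

A backdoor path from W6 to W2 is any simple undirected path whose first edge points into W6 (i.e. leaves W6 via a parent).
Parents of W6: {W3}.
Enumerating:
  P1: W6 <- W3 -> W7 <- W4 -> W1 -> W2
  P2: W6 <- W3 -> W7 <- W4 -> W2
That exhausts the simple backdoor paths. Count: 2.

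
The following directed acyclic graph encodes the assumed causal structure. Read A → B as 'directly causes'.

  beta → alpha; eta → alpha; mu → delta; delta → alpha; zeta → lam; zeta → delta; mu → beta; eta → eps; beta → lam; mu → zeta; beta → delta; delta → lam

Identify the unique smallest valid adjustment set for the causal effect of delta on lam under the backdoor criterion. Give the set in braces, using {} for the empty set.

Variables eligible for adjustment (non-descendants of delta, excluding delta and lam): {beta, eps, eta, mu, zeta}.
Backdoor paths from delta to lam:
  P1: delta <- mu -> beta -> lam
  P2: delta <- mu -> zeta -> lam
  P3: delta <- beta <- mu -> zeta -> lam
  P4: delta <- beta -> lam
  P5: delta <- zeta <- mu -> beta -> lam
  P6: delta <- zeta -> lam
The empty set is not sufficient: P1 (delta <- mu -> beta -> lam) has no collider blocking it and no conditioned non-collider, so it is open.
Try {beta, zeta}:
  P1: blocked at chain node beta ∈ conditioning set.
  P2: blocked at chain node zeta ∈ conditioning set.
  P3: blocked at chain node beta ∈ conditioning set.
  P4: blocked at fork node beta ∈ conditioning set.
  P5: blocked at chain node zeta ∈ conditioning set.
  P6: blocked at fork node zeta ∈ conditioning set.
{beta, zeta} contains no descendant of delta and blocks every backdoor path.
Every element of {beta, zeta} is needed (dropping beta leaves P1 open; dropping zeta leaves P2 open), so no proper subset is valid.
Among all size-2 subsets of the eligible variables, only {beta, zeta} blocks every backdoor path, so it is the unique smallest valid adjustment set.

{beta, zeta}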